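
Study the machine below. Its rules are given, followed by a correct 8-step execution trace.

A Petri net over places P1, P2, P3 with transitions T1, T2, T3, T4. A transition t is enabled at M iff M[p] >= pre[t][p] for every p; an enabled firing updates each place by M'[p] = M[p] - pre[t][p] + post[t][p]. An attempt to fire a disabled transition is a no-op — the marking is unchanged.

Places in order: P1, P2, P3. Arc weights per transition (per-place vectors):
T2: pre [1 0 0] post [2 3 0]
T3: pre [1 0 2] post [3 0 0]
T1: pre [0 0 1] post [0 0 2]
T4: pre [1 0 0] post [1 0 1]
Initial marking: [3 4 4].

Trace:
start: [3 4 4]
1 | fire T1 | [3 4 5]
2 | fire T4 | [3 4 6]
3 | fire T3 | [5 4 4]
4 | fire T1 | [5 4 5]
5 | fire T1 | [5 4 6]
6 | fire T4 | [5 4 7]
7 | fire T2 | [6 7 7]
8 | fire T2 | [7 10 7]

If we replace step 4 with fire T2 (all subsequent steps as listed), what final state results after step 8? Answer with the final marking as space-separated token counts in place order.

(re-executing from step 4 with the substitution; state before step 4: [5 4 4])
4 | fire T2 | [6 7 4]
5 | fire T1 | [6 7 5]
6 | fire T4 | [6 7 6]
7 | fire T2 | [7 10 6]
8 | fire T2 | [8 13 6]

8 13 6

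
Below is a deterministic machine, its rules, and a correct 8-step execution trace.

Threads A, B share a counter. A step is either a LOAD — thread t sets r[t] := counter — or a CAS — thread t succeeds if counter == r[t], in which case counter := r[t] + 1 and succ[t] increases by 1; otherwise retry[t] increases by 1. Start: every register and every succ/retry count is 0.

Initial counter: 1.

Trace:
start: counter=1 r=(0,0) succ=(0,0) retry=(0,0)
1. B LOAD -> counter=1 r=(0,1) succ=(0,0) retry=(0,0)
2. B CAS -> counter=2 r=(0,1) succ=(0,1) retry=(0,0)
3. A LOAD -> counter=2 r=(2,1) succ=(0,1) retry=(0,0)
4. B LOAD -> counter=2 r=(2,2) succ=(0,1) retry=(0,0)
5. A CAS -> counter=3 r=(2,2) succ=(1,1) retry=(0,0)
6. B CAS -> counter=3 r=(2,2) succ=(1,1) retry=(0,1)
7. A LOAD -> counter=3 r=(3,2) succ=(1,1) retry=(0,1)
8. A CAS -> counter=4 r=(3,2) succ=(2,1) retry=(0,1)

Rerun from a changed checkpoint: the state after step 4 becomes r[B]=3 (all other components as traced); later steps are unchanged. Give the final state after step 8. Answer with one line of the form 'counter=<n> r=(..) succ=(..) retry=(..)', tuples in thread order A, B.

state after step 4 := counter=2 r=(2,3) succ=(0,1) retry=(0,0)
5. A CAS -> counter=3 r=(2,3) succ=(1,1) retry=(0,0)
6. B CAS -> counter=4 r=(2,3) succ=(1,2) retry=(0,0)
7. A LOAD -> counter=4 r=(4,3) succ=(1,2) retry=(0,0)
8. A CAS -> counter=5 r=(4,3) succ=(2,2) retry=(0,0)

counter=5 r=(4,3) succ=(2,2) retry=(0,0)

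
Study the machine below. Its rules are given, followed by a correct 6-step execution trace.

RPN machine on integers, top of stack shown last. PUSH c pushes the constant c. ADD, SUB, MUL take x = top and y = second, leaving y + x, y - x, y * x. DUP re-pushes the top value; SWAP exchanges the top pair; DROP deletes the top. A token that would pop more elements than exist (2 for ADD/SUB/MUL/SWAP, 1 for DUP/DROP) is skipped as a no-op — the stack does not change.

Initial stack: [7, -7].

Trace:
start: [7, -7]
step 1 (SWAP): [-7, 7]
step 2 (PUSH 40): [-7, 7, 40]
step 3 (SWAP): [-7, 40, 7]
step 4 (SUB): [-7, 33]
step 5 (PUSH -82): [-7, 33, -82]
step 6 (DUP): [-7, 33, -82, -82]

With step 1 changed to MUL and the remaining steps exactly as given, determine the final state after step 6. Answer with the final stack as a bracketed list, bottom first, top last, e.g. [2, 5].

[89, -82, -82]

(re-executing from step 1 with the substitution; state before step 1: [7, -7])
step 1 (MUL): [-49]
step 2 (PUSH 40): [-49, 40]
step 3 (SWAP): [40, -49]
step 4 (SUB): [89]
step 5 (PUSH -82): [89, -82]
step 6 (DUP): [89, -82, -82]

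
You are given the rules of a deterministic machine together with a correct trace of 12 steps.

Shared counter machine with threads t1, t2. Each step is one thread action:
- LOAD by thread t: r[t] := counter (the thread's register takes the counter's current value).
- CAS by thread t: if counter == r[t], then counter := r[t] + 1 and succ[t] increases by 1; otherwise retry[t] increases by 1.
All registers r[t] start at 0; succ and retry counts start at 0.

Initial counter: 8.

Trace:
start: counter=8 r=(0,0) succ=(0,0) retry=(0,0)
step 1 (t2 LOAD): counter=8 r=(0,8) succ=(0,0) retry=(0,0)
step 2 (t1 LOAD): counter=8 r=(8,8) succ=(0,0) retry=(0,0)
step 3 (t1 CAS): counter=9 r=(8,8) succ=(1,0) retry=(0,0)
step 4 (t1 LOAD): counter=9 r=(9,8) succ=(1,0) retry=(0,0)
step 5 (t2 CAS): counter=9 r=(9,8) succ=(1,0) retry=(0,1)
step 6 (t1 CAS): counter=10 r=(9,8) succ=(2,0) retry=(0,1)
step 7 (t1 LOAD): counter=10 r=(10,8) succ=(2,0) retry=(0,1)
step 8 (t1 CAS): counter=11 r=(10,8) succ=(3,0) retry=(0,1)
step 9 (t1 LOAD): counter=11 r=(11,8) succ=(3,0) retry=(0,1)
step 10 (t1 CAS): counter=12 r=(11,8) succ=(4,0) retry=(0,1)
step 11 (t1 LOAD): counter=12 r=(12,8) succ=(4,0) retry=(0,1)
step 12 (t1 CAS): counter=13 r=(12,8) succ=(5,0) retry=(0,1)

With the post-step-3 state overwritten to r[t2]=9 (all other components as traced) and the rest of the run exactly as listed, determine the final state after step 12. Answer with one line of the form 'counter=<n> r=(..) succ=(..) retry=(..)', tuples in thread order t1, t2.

counter=13 r=(12,9) succ=(4,1) retry=(1,0)

state after step 3 := counter=9 r=(8,9) succ=(1,0) retry=(0,0)
step 4 (t1 LOAD): counter=9 r=(9,9) succ=(1,0) retry=(0,0)
step 5 (t2 CAS): counter=10 r=(9,9) succ=(1,1) retry=(0,0)
step 6 (t1 CAS): counter=10 r=(9,9) succ=(1,1) retry=(1,0)
step 7 (t1 LOAD): counter=10 r=(10,9) succ=(1,1) retry=(1,0)
step 8 (t1 CAS): counter=11 r=(10,9) succ=(2,1) retry=(1,0)
step 9 (t1 LOAD): counter=11 r=(11,9) succ=(2,1) retry=(1,0)
step 10 (t1 CAS): counter=12 r=(11,9) succ=(3,1) retry=(1,0)
step 11 (t1 LOAD): counter=12 r=(12,9) succ=(3,1) retry=(1,0)
step 12 (t1 CAS): counter=13 r=(12,9) succ=(4,1) retry=(1,0)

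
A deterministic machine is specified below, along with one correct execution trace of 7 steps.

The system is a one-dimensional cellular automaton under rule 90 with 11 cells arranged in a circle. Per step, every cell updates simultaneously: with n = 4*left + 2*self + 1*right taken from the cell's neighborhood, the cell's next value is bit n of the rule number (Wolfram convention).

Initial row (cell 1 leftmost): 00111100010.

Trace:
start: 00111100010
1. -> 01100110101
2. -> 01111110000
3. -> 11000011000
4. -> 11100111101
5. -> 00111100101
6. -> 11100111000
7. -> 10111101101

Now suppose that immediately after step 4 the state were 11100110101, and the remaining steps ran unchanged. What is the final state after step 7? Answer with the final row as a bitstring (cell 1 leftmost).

state after step 4 := 11100110101
5. -> 00111110001
6. -> 11100011010
7. -> 10110111000

10110111000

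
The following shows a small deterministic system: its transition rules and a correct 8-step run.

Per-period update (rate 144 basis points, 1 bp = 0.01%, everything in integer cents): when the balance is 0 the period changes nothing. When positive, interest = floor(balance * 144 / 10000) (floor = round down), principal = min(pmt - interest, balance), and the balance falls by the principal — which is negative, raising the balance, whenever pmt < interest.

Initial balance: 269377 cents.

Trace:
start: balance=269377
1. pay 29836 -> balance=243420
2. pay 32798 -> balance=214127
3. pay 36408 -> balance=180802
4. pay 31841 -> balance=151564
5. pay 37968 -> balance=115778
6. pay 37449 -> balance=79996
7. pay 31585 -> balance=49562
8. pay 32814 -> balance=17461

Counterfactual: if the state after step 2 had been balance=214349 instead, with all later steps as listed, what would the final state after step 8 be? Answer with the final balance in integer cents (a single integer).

state after step 2 := balance=214349
3. pay 36408 -> balance=181027
4. pay 31841 -> balance=151792
5. pay 37968 -> balance=116009
6. pay 37449 -> balance=80230
7. pay 31585 -> balance=49800
8. pay 32814 -> balance=17703

17703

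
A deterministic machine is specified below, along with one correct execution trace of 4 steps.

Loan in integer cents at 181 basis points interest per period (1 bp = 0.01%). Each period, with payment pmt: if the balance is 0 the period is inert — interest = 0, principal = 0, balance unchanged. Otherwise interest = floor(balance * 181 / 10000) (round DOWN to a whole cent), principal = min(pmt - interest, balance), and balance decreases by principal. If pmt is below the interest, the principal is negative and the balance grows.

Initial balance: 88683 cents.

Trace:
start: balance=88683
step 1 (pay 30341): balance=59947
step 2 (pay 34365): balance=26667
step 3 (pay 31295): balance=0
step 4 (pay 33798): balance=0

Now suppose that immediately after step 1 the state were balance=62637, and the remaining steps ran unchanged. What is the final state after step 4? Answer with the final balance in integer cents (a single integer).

0

state after step 1 := balance=62637
step 2 (pay 34365): balance=29405
step 3 (pay 31295): balance=0
step 4 (pay 33798): balance=0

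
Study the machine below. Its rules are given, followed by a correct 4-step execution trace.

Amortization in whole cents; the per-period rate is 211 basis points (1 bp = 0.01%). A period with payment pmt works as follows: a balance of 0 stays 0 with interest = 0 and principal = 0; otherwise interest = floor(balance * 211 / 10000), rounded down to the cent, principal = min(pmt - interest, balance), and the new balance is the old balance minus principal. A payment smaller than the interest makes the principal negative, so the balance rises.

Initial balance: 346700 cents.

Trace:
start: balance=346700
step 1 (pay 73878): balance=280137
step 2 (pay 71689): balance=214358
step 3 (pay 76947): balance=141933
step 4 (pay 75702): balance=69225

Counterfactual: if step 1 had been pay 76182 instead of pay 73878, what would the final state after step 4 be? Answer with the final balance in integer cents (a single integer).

66774

(re-executing from step 1 with the substitution; state before step 1: balance=346700)
step 1 (pay 76182): balance=277833
step 2 (pay 71689): balance=212006
step 3 (pay 76947): balance=139532
step 4 (pay 75702): balance=66774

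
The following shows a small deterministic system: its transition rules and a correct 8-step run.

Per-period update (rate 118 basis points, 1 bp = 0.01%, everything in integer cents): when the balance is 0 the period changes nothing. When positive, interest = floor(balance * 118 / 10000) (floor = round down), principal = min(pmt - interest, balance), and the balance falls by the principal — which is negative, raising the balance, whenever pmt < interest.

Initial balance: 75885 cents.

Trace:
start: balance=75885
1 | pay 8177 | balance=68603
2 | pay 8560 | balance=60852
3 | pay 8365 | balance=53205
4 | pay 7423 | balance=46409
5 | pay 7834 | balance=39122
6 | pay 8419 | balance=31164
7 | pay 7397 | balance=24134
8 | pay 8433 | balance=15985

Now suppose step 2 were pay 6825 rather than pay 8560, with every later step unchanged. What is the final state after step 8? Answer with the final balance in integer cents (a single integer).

(re-executing from step 2 with the substitution; state before step 2: balance=68603)
2 | pay 6825 | balance=62587
3 | pay 8365 | balance=54960
4 | pay 7423 | balance=48185
5 | pay 7834 | balance=40919
6 | pay 8419 | balance=32982
7 | pay 7397 | balance=25974
8 | pay 8433 | balance=17847

17847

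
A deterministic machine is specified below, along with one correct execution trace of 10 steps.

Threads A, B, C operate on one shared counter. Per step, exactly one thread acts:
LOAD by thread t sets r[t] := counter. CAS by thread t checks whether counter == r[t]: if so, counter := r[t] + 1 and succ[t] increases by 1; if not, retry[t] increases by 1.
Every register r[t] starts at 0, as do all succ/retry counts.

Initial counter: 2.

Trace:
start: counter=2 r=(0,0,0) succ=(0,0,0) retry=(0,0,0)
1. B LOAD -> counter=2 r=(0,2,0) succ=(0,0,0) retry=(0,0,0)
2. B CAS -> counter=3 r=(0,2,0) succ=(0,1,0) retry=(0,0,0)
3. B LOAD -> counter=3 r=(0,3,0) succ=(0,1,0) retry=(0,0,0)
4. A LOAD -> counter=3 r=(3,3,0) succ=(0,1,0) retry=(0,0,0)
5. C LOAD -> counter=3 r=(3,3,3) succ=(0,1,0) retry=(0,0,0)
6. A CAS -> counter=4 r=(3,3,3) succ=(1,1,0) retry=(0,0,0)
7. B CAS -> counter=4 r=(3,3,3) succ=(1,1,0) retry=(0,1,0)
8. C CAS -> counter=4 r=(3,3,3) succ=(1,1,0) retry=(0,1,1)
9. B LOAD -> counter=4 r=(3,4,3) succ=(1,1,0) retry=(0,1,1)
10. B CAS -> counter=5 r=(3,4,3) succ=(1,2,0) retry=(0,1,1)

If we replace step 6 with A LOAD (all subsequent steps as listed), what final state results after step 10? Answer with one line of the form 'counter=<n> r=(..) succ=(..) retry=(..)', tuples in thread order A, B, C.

counter=5 r=(3,4,3) succ=(0,3,0) retry=(0,0,1)

(re-executing from step 6 with the substitution; state before step 6: counter=3 r=(3,3,3) succ=(0,1,0) retry=(0,0,0))
6. A LOAD -> counter=3 r=(3,3,3) succ=(0,1,0) retry=(0,0,0)
7. B CAS -> counter=4 r=(3,3,3) succ=(0,2,0) retry=(0,0,0)
8. C CAS -> counter=4 r=(3,3,3) succ=(0,2,0) retry=(0,0,1)
9. B LOAD -> counter=4 r=(3,4,3) succ=(0,2,0) retry=(0,0,1)
10. B CAS -> counter=5 r=(3,4,3) succ=(0,3,0) retry=(0,0,1)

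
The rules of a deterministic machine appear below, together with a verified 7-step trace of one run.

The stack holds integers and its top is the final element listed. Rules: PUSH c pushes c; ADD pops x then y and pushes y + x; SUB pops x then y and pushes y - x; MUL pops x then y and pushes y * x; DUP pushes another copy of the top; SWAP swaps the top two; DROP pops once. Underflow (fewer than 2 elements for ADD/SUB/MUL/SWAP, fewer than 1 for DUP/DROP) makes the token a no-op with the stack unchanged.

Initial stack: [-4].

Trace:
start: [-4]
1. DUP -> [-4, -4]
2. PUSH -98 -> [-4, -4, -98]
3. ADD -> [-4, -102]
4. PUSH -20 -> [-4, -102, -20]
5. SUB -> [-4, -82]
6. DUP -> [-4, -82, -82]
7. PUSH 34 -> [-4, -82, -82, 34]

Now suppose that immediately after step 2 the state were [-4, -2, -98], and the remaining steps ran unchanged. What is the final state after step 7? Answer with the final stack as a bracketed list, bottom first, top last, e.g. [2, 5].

[-4, -80, -80, 34]

state after step 2 := [-4, -2, -98]
3. ADD -> [-4, -100]
4. PUSH -20 -> [-4, -100, -20]
5. SUB -> [-4, -80]
6. DUP -> [-4, -80, -80]
7. PUSH 34 -> [-4, -80, -80, 34]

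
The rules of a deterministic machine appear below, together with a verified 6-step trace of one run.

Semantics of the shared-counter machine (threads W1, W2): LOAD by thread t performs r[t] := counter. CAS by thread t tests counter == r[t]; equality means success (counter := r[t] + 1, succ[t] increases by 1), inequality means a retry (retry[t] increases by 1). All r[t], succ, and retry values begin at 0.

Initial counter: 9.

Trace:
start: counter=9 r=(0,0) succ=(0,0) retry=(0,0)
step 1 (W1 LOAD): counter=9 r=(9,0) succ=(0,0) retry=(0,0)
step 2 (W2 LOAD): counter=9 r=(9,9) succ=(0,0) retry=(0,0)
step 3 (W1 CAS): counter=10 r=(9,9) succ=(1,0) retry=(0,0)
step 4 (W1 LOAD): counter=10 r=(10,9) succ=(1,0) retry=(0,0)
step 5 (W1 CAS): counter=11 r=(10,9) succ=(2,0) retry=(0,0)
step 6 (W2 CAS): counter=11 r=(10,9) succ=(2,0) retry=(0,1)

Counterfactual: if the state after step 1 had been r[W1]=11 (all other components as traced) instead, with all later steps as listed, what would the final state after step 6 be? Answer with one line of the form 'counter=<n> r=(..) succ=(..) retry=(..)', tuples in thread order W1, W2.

state after step 1 := counter=9 r=(11,0) succ=(0,0) retry=(0,0)
step 2 (W2 LOAD): counter=9 r=(11,9) succ=(0,0) retry=(0,0)
step 3 (W1 CAS): counter=9 r=(11,9) succ=(0,0) retry=(1,0)
step 4 (W1 LOAD): counter=9 r=(9,9) succ=(0,0) retry=(1,0)
step 5 (W1 CAS): counter=10 r=(9,9) succ=(1,0) retry=(1,0)
step 6 (W2 CAS): counter=10 r=(9,9) succ=(1,0) retry=(1,1)

counter=10 r=(9,9) succ=(1,0) retry=(1,1)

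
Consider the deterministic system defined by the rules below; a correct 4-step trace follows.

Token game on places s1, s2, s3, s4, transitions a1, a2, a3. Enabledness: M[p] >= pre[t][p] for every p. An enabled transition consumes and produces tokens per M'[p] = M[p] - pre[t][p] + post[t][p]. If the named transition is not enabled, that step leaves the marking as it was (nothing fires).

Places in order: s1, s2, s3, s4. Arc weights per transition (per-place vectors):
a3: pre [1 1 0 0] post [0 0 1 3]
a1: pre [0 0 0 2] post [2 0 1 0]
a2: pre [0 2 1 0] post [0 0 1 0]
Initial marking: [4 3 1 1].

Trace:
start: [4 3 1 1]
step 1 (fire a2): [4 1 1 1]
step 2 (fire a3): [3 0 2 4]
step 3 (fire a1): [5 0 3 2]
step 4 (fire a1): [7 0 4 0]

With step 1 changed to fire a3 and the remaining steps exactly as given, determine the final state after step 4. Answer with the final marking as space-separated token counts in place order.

(re-executing from step 1 with the substitution; state before step 1: [4 3 1 1])
step 1 (fire a3): [3 2 2 4]
step 2 (fire a3): [2 1 3 7]
step 3 (fire a1): [4 1 4 5]
step 4 (fire a1): [6 1 5 3]

6 1 5 3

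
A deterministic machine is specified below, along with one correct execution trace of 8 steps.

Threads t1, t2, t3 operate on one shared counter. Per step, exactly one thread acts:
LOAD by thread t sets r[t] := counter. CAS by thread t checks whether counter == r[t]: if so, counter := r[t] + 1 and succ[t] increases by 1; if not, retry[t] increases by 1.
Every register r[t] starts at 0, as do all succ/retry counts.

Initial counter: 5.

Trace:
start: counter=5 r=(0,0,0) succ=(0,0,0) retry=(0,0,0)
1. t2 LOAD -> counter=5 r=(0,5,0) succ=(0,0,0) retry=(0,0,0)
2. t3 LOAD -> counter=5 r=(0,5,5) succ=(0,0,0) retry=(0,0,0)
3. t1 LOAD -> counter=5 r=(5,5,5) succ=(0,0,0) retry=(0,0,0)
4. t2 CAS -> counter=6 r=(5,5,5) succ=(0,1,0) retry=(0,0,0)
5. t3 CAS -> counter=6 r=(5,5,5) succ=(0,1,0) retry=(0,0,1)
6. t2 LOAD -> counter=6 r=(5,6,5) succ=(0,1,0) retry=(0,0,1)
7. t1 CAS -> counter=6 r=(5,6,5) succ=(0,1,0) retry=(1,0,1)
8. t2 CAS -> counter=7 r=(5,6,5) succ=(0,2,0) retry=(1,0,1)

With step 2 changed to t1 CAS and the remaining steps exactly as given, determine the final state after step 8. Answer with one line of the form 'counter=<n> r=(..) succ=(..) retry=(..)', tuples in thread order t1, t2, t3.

(re-executing from step 2 with the substitution; state before step 2: counter=5 r=(0,5,0) succ=(0,0,0) retry=(0,0,0))
2. t1 CAS -> counter=5 r=(0,5,0) succ=(0,0,0) retry=(1,0,0)
3. t1 LOAD -> counter=5 r=(5,5,0) succ=(0,0,0) retry=(1,0,0)
4. t2 CAS -> counter=6 r=(5,5,0) succ=(0,1,0) retry=(1,0,0)
5. t3 CAS -> counter=6 r=(5,5,0) succ=(0,1,0) retry=(1,0,1)
6. t2 LOAD -> counter=6 r=(5,6,0) succ=(0,1,0) retry=(1,0,1)
7. t1 CAS -> counter=6 r=(5,6,0) succ=(0,1,0) retry=(2,0,1)
8. t2 CAS -> counter=7 r=(5,6,0) succ=(0,2,0) retry=(2,0,1)

counter=7 r=(5,6,0) succ=(0,2,0) retry=(2,0,1)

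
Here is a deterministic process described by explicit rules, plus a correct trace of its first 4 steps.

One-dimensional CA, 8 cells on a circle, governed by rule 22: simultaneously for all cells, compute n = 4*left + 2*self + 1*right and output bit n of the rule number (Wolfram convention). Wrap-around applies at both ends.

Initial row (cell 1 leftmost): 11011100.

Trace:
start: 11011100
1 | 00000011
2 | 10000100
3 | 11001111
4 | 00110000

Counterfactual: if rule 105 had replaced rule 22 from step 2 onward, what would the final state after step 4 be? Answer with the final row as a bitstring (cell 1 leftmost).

(re-executing steps 2..4 under rule 105; state before step 2: 00000011)
2 | 01111011
3 | 11001111
4 | 01001000

01001000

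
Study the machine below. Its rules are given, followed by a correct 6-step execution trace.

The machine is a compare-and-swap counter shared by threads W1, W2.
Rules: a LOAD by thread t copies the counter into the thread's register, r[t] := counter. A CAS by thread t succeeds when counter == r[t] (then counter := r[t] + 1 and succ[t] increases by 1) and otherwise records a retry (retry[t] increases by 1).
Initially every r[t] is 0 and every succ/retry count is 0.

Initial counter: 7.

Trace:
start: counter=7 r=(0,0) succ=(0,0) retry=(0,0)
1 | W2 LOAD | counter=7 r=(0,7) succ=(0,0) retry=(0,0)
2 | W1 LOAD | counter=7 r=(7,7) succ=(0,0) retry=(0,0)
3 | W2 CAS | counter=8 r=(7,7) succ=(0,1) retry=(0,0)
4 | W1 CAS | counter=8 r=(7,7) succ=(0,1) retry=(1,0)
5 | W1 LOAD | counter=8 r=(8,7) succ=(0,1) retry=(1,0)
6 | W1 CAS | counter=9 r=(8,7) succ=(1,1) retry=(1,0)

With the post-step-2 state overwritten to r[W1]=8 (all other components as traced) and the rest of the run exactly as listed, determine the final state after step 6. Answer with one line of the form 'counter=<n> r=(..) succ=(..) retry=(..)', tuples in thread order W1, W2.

state after step 2 := counter=7 r=(8,7) succ=(0,0) retry=(0,0)
3 | W2 CAS | counter=8 r=(8,7) succ=(0,1) retry=(0,0)
4 | W1 CAS | counter=9 r=(8,7) succ=(1,1) retry=(0,0)
5 | W1 LOAD | counter=9 r=(9,7) succ=(1,1) retry=(0,0)
6 | W1 CAS | counter=10 r=(9,7) succ=(2,1) retry=(0,0)

counter=10 r=(9,7) succ=(2,1) retry=(0,0)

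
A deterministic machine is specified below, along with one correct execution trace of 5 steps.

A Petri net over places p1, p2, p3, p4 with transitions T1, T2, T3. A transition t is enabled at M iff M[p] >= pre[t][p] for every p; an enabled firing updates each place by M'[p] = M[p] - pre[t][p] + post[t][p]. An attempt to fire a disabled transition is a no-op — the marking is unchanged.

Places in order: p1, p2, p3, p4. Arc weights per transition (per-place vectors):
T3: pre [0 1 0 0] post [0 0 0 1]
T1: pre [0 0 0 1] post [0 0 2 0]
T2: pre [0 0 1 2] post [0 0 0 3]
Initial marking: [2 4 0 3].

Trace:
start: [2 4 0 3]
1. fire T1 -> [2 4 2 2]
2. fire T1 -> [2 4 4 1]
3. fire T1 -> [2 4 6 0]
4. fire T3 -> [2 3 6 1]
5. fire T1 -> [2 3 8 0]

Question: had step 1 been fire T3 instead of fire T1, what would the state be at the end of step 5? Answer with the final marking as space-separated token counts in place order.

2 2 6 2

(re-executing from step 1 with the substitution; state before step 1: [2 4 0 3])
1. fire T3 -> [2 3 0 4]
2. fire T1 -> [2 3 2 3]
3. fire T1 -> [2 3 4 2]
4. fire T3 -> [2 2 4 3]
5. fire T1 -> [2 2 6 2]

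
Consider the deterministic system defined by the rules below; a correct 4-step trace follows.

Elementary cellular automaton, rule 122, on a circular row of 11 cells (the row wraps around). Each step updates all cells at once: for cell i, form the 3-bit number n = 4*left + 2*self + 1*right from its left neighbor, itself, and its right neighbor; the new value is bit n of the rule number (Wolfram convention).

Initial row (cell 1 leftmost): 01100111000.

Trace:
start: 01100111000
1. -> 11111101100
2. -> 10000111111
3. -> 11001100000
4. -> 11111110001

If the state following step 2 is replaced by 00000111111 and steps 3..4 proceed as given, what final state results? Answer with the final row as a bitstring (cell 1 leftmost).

state after step 2 := 00000111111
3. -> 10001100001
4. -> 11011110011

11011110011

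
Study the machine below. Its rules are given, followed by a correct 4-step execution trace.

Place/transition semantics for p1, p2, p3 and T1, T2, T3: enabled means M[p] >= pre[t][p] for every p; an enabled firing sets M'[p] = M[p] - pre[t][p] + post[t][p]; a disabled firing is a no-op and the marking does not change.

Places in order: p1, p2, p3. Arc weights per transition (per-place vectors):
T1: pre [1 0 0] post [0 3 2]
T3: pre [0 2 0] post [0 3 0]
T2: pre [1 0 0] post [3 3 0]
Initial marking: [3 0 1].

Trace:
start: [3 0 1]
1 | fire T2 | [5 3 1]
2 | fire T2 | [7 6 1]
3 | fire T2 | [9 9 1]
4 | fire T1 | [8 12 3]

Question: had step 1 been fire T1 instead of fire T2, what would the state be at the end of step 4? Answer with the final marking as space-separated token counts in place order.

5 12 5

(re-executing from step 1 with the substitution; state before step 1: [3 0 1])
1 | fire T1 | [2 3 3]
2 | fire T2 | [4 6 3]
3 | fire T2 | [6 9 3]
4 | fire T1 | [5 12 5]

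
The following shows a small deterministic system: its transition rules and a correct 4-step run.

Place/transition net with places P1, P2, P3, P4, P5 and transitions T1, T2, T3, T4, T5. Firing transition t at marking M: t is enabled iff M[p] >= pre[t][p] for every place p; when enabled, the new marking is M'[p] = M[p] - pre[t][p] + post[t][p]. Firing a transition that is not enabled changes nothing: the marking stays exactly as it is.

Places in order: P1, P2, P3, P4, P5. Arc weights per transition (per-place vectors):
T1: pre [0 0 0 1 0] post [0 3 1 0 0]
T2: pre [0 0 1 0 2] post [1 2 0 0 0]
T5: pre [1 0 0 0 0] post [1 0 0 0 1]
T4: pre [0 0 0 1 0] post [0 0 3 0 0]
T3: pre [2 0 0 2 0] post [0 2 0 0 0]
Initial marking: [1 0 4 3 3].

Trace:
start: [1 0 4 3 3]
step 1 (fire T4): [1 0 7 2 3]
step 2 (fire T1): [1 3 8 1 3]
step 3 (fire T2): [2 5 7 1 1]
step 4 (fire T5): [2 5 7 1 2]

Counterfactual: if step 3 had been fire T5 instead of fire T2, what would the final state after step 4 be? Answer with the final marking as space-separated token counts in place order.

(re-executing from step 3 with the substitution; state before step 3: [1 3 8 1 3])
step 3 (fire T5): [1 3 8 1 4]
step 4 (fire T5): [1 3 8 1 5]

1 3 8 1 5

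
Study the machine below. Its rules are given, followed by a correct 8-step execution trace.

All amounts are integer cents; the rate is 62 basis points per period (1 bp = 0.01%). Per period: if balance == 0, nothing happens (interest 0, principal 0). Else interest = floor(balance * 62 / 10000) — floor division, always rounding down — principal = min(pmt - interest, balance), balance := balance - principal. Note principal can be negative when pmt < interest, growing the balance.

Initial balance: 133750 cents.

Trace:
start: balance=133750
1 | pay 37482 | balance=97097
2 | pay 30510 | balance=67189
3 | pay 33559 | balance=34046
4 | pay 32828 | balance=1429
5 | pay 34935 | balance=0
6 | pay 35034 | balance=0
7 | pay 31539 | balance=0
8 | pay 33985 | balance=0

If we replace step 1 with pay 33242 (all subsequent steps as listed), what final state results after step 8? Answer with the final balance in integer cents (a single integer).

(re-executing from step 1 with the substitution; state before step 1: balance=133750)
1 | pay 33242 | balance=101337
2 | pay 30510 | balance=71455
3 | pay 33559 | balance=38339
4 | pay 32828 | balance=5748
5 | pay 34935 | balance=0
6 | pay 35034 | balance=0
7 | pay 31539 | balance=0
8 | pay 33985 | balance=0

0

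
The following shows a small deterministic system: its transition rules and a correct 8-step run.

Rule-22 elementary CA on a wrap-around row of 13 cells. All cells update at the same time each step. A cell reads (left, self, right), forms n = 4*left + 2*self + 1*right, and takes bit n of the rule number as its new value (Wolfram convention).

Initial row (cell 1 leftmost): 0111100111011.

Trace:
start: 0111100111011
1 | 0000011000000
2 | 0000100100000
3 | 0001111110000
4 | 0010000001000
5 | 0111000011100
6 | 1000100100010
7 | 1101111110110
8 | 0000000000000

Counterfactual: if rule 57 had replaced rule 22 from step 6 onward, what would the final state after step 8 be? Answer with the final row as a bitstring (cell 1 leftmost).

(re-executing steps 6..8 under rule 57; state before step 6: 0111000011100)
6 | 0100111010011
7 | 1010100101010
8 | 0101010010101

0101010010101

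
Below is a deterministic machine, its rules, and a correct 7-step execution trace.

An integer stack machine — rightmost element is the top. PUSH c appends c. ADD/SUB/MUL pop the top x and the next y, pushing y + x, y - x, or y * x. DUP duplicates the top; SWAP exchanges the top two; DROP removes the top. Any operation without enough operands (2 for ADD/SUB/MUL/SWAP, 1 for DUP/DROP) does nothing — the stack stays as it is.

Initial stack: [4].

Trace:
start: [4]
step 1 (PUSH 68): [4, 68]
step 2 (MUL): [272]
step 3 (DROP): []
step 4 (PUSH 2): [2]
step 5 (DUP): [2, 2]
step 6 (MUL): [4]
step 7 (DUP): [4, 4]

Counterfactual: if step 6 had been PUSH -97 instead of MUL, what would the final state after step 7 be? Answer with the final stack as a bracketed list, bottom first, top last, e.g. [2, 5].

[2, 2, -97, -97]

(re-executing from step 6 with the substitution; state before step 6: [2, 2])
step 6 (PUSH -97): [2, 2, -97]
step 7 (DUP): [2, 2, -97, -97]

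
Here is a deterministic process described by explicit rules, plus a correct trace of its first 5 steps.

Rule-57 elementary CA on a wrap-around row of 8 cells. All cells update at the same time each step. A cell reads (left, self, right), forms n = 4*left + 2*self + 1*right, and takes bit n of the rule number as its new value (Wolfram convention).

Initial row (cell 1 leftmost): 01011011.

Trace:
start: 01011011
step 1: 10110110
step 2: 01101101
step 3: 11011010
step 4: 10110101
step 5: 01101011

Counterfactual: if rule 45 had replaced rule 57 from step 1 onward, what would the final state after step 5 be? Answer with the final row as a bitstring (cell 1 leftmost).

10100000

(re-executing steps 1..5 under rule 45; state before step 1: 01011011)
step 1: 11110110
step 2: 10001101
step 3: 00101011
step 4: 00111110
step 5: 10100000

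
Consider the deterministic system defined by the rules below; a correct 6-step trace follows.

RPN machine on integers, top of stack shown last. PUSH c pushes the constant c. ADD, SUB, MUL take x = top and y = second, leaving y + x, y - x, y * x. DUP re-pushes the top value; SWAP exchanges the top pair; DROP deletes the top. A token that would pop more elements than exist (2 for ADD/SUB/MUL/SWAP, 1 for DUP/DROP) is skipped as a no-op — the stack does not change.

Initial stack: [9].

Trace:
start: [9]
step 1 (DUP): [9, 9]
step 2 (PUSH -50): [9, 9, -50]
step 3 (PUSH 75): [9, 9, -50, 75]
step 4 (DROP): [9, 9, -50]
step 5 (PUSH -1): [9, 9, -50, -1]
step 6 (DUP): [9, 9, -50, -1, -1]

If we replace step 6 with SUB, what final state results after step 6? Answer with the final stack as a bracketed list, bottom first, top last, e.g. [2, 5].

(re-executing from step 6 with the substitution; state before step 6: [9, 9, -50, -1])
step 6 (SUB): [9, 9, -49]

[9, 9, -49]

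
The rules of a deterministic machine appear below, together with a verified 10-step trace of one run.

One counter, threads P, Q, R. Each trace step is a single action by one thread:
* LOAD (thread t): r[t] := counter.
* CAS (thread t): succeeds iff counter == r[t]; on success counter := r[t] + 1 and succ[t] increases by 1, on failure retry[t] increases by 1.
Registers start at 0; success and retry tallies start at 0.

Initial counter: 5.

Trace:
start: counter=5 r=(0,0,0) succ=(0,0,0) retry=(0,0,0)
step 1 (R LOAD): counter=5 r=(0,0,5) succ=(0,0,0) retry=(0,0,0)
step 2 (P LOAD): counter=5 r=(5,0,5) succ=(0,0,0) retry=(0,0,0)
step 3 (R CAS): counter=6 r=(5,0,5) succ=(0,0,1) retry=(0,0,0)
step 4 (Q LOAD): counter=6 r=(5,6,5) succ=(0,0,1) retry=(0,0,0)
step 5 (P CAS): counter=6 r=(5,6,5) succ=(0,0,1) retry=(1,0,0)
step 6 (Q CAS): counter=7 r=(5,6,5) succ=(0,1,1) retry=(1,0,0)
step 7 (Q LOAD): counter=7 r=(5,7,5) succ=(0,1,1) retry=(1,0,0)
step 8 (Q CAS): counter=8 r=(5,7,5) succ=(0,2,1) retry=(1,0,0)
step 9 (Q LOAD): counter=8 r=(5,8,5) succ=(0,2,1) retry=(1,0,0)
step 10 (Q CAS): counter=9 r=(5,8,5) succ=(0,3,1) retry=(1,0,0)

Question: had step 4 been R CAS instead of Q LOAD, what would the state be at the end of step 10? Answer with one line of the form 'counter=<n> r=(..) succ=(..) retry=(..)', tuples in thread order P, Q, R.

counter=8 r=(5,7,5) succ=(0,2,1) retry=(1,1,1)

(re-executing from step 4 with the substitution; state before step 4: counter=6 r=(5,0,5) succ=(0,0,1) retry=(0,0,0))
step 4 (R CAS): counter=6 r=(5,0,5) succ=(0,0,1) retry=(0,0,1)
step 5 (P CAS): counter=6 r=(5,0,5) succ=(0,0,1) retry=(1,0,1)
step 6 (Q CAS): counter=6 r=(5,0,5) succ=(0,0,1) retry=(1,1,1)
step 7 (Q LOAD): counter=6 r=(5,6,5) succ=(0,0,1) retry=(1,1,1)
step 8 (Q CAS): counter=7 r=(5,6,5) succ=(0,1,1) retry=(1,1,1)
step 9 (Q LOAD): counter=7 r=(5,7,5) succ=(0,1,1) retry=(1,1,1)
step 10 (Q CAS): counter=8 r=(5,7,5) succ=(0,2,1) retry=(1,1,1)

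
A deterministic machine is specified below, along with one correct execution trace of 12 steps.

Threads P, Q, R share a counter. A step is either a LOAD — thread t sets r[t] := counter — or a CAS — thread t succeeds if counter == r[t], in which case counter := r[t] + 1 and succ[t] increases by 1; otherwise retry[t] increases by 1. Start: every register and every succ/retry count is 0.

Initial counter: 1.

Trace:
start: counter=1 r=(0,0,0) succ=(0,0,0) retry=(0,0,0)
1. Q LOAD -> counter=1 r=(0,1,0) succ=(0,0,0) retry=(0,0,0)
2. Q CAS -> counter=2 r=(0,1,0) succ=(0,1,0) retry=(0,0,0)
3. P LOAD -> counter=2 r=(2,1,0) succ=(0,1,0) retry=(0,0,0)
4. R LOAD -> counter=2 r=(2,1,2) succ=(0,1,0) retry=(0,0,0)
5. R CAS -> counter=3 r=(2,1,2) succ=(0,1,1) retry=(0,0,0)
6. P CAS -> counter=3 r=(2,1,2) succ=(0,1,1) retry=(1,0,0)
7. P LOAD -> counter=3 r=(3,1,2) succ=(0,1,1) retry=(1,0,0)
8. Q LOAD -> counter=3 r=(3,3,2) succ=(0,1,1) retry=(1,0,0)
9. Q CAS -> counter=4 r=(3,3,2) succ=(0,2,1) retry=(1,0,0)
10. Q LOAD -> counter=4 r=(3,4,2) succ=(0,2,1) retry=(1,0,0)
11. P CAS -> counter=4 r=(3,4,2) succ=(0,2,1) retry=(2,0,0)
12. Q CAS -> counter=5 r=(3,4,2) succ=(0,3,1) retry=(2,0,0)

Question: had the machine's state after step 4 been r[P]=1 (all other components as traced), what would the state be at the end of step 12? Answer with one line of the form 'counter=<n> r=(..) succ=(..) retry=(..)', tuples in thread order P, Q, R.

state after step 4 := counter=2 r=(1,1,2) succ=(0,1,0) retry=(0,0,0)
5. R CAS -> counter=3 r=(1,1,2) succ=(0,1,1) retry=(0,0,0)
6. P CAS -> counter=3 r=(1,1,2) succ=(0,1,1) retry=(1,0,0)
7. P LOAD -> counter=3 r=(3,1,2) succ=(0,1,1) retry=(1,0,0)
8. Q LOAD -> counter=3 r=(3,3,2) succ=(0,1,1) retry=(1,0,0)
9. Q CAS -> counter=4 r=(3,3,2) succ=(0,2,1) retry=(1,0,0)
10. Q LOAD -> counter=4 r=(3,4,2) succ=(0,2,1) retry=(1,0,0)
11. P CAS -> counter=4 r=(3,4,2) succ=(0,2,1) retry=(2,0,0)
12. Q CAS -> counter=5 r=(3,4,2) succ=(0,3,1) retry=(2,0,0)

counter=5 r=(3,4,2) succ=(0,3,1) retry=(2,0,0)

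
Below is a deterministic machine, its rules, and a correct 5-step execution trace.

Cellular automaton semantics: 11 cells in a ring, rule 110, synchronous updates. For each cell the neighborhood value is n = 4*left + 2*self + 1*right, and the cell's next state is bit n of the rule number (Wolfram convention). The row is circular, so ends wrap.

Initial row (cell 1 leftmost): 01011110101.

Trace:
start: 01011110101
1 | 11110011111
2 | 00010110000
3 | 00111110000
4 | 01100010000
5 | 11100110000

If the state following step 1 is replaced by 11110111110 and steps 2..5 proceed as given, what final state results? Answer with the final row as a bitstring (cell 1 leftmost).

state after step 1 := 11110111110
2 | 10011100011
3 | 10110100110
4 | 11111101111
5 | 00000111000

00000111000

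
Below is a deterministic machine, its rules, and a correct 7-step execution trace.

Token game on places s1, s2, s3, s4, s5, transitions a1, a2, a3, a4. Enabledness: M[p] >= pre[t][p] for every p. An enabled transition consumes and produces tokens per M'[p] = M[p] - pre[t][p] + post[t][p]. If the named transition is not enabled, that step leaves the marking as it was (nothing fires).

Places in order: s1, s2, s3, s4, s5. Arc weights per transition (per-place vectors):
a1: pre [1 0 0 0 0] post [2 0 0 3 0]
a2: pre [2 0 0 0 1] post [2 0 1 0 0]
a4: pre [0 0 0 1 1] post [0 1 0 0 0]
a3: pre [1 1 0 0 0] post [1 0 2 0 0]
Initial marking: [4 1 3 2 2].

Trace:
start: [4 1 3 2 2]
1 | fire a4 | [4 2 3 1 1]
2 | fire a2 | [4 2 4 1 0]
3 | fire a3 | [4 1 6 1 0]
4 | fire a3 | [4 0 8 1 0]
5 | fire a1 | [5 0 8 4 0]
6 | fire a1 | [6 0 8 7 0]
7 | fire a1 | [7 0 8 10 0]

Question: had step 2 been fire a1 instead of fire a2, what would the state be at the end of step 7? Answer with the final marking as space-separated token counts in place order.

(re-executing from step 2 with the substitution; state before step 2: [4 2 3 1 1])
2 | fire a1 | [5 2 3 4 1]
3 | fire a3 | [5 1 5 4 1]
4 | fire a3 | [5 0 7 4 1]
5 | fire a1 | [6 0 7 7 1]
6 | fire a1 | [7 0 7 10 1]
7 | fire a1 | [8 0 7 13 1]

8 0 7 13 1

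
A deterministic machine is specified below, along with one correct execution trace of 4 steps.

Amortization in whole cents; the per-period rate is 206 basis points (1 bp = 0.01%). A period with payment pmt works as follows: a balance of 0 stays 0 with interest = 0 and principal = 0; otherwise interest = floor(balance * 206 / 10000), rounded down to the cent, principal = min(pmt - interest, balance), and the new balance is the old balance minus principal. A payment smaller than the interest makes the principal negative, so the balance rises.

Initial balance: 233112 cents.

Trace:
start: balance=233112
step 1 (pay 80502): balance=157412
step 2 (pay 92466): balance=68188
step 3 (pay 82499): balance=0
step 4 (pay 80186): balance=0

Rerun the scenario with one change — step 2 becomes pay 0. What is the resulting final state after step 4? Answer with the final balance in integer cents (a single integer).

2956

(re-executing from step 2 with the substitution; state before step 2: balance=157412)
step 2 (pay 0): balance=160654
step 3 (pay 82499): balance=81464
step 4 (pay 80186): balance=2956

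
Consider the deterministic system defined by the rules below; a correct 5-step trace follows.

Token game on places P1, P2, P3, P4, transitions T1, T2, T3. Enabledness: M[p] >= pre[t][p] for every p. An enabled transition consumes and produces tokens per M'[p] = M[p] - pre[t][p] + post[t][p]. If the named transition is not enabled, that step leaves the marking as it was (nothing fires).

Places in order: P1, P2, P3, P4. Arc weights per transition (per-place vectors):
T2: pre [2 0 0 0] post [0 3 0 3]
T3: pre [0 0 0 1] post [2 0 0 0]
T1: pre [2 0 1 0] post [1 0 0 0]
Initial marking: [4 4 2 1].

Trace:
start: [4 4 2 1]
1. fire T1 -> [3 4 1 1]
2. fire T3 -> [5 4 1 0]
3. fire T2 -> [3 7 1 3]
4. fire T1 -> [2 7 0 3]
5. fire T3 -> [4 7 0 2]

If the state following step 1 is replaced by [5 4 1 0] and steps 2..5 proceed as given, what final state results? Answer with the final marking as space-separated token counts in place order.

state after step 1 := [5 4 1 0]
2. fire T3 -> [5 4 1 0]
3. fire T2 -> [3 7 1 3]
4. fire T1 -> [2 7 0 3]
5. fire T3 -> [4 7 0 2]

4 7 0 2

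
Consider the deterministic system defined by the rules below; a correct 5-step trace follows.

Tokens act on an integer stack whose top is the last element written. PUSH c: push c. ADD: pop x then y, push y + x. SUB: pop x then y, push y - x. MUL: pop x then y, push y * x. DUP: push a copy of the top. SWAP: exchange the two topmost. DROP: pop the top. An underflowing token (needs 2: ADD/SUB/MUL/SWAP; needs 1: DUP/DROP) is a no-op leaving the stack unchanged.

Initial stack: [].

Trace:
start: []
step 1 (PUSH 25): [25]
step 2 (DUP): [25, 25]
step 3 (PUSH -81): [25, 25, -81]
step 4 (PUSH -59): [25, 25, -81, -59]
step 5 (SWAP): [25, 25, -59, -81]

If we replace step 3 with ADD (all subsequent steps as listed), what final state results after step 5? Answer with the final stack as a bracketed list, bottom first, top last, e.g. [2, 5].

[-59, 50]

(re-executing from step 3 with the substitution; state before step 3: [25, 25])
step 3 (ADD): [50]
step 4 (PUSH -59): [50, -59]
step 5 (SWAP): [-59, 50]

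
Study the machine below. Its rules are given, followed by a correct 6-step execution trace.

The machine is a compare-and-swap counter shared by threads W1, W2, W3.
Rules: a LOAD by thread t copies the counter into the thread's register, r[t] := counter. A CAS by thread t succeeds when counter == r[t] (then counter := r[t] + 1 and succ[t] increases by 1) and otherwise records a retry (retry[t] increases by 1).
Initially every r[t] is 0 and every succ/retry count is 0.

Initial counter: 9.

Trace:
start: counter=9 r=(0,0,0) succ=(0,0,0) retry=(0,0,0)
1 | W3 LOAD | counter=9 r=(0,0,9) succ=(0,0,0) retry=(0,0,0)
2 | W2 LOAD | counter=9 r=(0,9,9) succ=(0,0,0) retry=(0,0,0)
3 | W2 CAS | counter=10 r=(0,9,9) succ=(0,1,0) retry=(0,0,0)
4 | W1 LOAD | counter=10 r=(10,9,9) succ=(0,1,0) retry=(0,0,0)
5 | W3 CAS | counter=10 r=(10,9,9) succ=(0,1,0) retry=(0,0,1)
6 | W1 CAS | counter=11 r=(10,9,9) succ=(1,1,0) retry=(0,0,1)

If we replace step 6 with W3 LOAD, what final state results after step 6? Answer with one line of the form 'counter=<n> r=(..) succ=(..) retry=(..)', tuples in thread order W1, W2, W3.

(re-executing from step 6 with the substitution; state before step 6: counter=10 r=(10,9,9) succ=(0,1,0) retry=(0,0,1))
6 | W3 LOAD | counter=10 r=(10,9,10) succ=(0,1,0) retry=(0,0,1)

counter=10 r=(10,9,10) succ=(0,1,0) retry=(0,0,1)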